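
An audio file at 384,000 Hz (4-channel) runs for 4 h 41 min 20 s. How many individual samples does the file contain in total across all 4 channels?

25,927,680,000 samples

4 h 41 min 20 s = 16,880 s.
384,000 × 16,880 s × 4 ch = 25,927,680,000 samples.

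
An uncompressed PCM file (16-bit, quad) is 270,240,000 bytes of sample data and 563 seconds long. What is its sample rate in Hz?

60,000 Hz

Bytes = sample_rate × seconds × bytes_per_sample × channels.
sample_rate = 270,240,000 / (563 × 2 × 4) = 270,240,000 / 4,504 = 60,000 Hz.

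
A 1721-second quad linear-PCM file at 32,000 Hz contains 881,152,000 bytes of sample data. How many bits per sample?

32 bits

Bytes per sample = 881,152,000 / (32,000 × 1,721 × 4) = 881,152,000 / 220,288,000 = 4.
Bit depth = 4 × 8 = 32 bits.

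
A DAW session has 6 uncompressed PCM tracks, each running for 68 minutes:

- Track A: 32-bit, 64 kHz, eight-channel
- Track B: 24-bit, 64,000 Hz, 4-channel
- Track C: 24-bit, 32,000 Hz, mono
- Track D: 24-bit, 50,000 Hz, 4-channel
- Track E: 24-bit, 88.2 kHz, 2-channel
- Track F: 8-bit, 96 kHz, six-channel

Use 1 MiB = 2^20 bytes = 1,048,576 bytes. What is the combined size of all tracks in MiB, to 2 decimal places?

68 minutes = 4,080 s.
Track A: 64,000 × 4,080 × 4 × 8 = 8,355,840,000 bytes.
Track B: 64,000 × 4,080 × 3 × 4 = 3,133,440,000 bytes.
Track C: 32,000 × 4,080 × 3 × 1 = 391,680,000 bytes.
Track D: 50,000 × 4,080 × 3 × 4 = 2,448,000,000 bytes.
Track E: 88,200 × 4,080 × 3 × 2 = 2,159,136,000 bytes.
Track F: 96,000 × 4,080 × 1 × 6 = 2,350,080,000 bytes.
Total = 18,838,176,000 bytes = 17965.48 MiB.

17965.48 MiB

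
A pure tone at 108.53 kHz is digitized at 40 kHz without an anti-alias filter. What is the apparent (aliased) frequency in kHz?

Nyquist = 40,000/2 = 20,000 Hz; 108,530 Hz exceeds it.
Alias = |108,530 − 3×40,000| = |108,530 − 120,000| = 11,470 Hz = 11.47 kHz.

11.47 kHz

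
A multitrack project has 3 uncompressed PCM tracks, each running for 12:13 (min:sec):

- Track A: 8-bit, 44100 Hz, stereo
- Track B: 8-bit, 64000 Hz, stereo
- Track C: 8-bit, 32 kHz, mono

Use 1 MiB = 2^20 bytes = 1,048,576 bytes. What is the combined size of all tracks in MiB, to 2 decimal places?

173.50 MiB

12:13 (min:sec) = 733 s.
Track A: 44,100 × 733 × 1 × 2 = 64,650,600 bytes.
Track B: 64,000 × 733 × 1 × 2 = 93,824,000 bytes.
Track C: 32,000 × 733 × 1 × 1 = 23,456,000 bytes.
Total = 181,930,600 bytes = 173.50 MiB.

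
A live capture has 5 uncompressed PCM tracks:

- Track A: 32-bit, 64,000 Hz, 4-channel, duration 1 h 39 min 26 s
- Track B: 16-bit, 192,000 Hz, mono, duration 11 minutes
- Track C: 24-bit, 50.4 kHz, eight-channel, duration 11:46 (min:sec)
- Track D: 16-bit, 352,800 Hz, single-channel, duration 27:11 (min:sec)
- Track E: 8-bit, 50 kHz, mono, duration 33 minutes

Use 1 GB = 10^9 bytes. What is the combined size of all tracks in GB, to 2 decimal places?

Track A: 1 h 39 min 26 s = 5,966 s; 64,000 × 5,966 × 4 × 4 = 6,109,184,000 bytes.
Track B: 11 minutes = 660 s; 192,000 × 660 × 2 × 1 = 253,440,000 bytes.
Track C: 11:46 (min:sec) = 706 s; 50,400 × 706 × 3 × 8 = 853,977,600 bytes.
Track D: 27:11 (min:sec) = 1,631 s; 352,800 × 1,631 × 2 × 1 = 1,150,833,600 bytes.
Track E: 33 minutes = 1,980 s; 50,000 × 1,980 × 1 × 1 = 99,000,000 bytes.
Total = 8,466,435,200 bytes = 8.47 GB.

8.47 GB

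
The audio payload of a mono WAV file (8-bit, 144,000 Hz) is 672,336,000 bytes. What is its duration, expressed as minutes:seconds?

Byte rate = 144,000 × 1 × 1 = 144,000 bytes/s.
Duration = 672,336,000 / 144,000 = 4,669 s.
4,669 s = 77:49.

77:49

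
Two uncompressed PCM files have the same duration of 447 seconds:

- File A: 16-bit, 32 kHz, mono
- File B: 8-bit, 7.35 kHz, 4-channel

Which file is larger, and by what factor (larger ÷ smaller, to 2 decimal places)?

File A, by a factor of 2.18

File A: 32,000 × 2 × 1 = 64,000 bytes/s.
File B: 7,350 × 1 × 4 = 29,400 bytes/s.
File A is larger; ratio = 28,608,000 / 13,141,800 = 2.18.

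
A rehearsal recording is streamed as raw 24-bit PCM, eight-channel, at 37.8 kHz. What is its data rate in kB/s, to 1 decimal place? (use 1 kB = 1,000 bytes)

Bit rate = 37,800 × 24 × 8 = 7,257,600 bits/s.
7,257,600 / 8 = 907,200 B/s = 907.2 kB/s.

907.2 kB/s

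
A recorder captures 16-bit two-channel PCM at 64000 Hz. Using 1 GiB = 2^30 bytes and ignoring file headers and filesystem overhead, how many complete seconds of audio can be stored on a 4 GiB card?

Uncompressed byte rate = 64,000 × 2 × 2 = 256,000 bytes/s.
Capacity = 4 × 1,073,741,824 = 4,294,967,296 bytes.
4,294,967,296 / 256,000 ≈ 16777.22 s → 16,777 seconds.

16,777 seconds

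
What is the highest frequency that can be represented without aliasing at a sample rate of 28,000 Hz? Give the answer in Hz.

Nyquist frequency = sample rate / 2 = 28,000 / 2 = 14,000 Hz.

14,000 Hz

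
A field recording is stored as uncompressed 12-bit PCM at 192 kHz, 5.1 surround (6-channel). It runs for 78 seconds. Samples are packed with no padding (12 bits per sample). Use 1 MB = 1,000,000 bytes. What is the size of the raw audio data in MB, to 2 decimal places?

Bits = 192,000 × 78 × 12 × 6 = 1,078,272,000 bits = 134,784,000 bytes.
134,784,000 / 1,000,000 = 134.78 MB.

134.78 MB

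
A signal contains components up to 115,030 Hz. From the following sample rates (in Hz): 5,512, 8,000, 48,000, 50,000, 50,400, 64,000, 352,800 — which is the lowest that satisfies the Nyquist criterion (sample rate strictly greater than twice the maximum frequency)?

352,800 Hz

Need sample rate > 2 × 115,030 = 230,060 Hz.
Lowest listed rate above 230,060 Hz is 352,800 Hz.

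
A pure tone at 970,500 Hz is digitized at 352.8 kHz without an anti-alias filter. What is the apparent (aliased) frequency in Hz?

Nyquist = 352,800/2 = 176,400 Hz; 970,500 Hz exceeds it.
Alias = |970,500 − 3×352,800| = |970,500 − 1,058,400| = 87,900 Hz.

87,900 Hz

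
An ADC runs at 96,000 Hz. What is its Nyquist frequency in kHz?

48 kHz

Nyquist frequency = sample rate / 2 = 96,000 / 2 = 48 kHz.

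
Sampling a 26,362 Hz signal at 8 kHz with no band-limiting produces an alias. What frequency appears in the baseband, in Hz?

2,362 Hz

Nyquist = 8,000/2 = 4,000 Hz; 26,362 Hz exceeds it.
Alias = |26,362 − 3×8,000| = |26,362 − 24,000| = 2,362 Hz.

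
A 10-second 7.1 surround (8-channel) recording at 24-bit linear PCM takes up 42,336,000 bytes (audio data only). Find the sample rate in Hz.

176,400 Hz

Bytes = sample_rate × seconds × bytes_per_sample × channels.
sample_rate = 42,336,000 / (10 × 3 × 8) = 42,336,000 / 240 = 176,400 Hz.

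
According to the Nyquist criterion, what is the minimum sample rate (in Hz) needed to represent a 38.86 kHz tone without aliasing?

77,720 Hz

Minimum sample rate = 2 × 38,860 Hz = 77,720 Hz.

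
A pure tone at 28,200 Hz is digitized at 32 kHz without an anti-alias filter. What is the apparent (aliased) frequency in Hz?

Nyquist = 32,000/2 = 16,000 Hz; 28,200 Hz exceeds it.
Alias = |28,200 − 1×32,000| = |28,200 − 32,000| = 3,800 Hz.

3,800 Hz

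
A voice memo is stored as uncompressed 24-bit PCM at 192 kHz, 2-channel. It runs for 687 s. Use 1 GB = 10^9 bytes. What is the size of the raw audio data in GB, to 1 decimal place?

Bytes = 192,000 samples/s × 687 s × 3 bytes/sample × 2 ch = 791,424,000 bytes.
791,424,000 / 1,000,000,000 = 0.8 GB.

0.8 GB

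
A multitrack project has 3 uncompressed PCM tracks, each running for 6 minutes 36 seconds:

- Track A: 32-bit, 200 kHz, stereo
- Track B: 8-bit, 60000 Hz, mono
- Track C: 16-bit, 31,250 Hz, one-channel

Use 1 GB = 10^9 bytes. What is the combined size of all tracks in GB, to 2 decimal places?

0.68 GB

6 minutes 36 seconds = 396 s.
Track A: 200,000 × 396 × 4 × 2 = 633,600,000 bytes.
Track B: 60,000 × 396 × 1 × 1 = 23,760,000 bytes.
Track C: 31,250 × 396 × 2 × 1 = 24,750,000 bytes.
Total = 682,110,000 bytes = 0.68 GB.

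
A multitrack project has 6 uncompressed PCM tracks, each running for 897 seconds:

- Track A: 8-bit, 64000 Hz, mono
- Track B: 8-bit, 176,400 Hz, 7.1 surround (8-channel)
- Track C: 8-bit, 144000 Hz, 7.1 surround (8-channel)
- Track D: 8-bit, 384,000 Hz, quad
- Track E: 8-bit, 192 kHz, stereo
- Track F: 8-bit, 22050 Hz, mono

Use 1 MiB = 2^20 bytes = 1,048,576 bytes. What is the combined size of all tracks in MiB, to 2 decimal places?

Track A: 64,000 × 897 × 1 × 1 = 57,408,000 bytes.
Track B: 176,400 × 897 × 1 × 8 = 1,265,846,400 bytes.
Track C: 144,000 × 897 × 1 × 8 = 1,033,344,000 bytes.
Track D: 384,000 × 897 × 1 × 4 = 1,377,792,000 bytes.
Track E: 192,000 × 897 × 1 × 2 = 344,448,000 bytes.
Track F: 22,050 × 897 × 1 × 1 = 19,778,850 bytes.
Total = 4,098,617,250 bytes = 3908.75 MiB.

3908.75 MiB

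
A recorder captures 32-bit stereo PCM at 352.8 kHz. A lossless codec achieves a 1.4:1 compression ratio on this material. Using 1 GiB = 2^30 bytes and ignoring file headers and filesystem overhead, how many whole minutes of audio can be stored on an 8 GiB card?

71 minutes

Uncompressed byte rate = 352,800 × 4 × 2 = 2,822,400 bytes/s.
After 1.4:1 compression, effective rate ≈ 2016000 bytes/s.
Capacity = 8 × 1,073,741,824 = 8,589,934,592 bytes.
8,589,934,592 / effective rate ≈ 4260.88 s → 71 minutes.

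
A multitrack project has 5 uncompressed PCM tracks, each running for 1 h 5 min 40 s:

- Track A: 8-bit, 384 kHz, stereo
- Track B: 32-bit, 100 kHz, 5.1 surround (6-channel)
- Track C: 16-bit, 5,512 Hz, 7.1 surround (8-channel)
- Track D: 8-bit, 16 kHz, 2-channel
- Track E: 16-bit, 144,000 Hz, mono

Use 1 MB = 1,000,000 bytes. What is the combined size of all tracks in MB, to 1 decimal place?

1 h 5 min 40 s = 3,940 s.
Track A: 384,000 × 3,940 × 1 × 2 = 3,025,920,000 bytes.
Track B: 100,000 × 3,940 × 4 × 6 = 9,456,000,000 bytes.
Track C: 5,512 × 3,940 × 2 × 8 = 347,476,480 bytes.
Track D: 16,000 × 3,940 × 1 × 2 = 126,080,000 bytes.
Track E: 144,000 × 3,940 × 2 × 1 = 1,134,720,000 bytes.
Total = 14,090,196,480 bytes = 14090.2 MB.

14090.2 MB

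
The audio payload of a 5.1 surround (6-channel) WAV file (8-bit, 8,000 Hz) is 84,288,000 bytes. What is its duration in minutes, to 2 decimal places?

29.27 minutes

Byte rate = 8,000 × 1 × 6 = 48,000 bytes/s.
Duration = 84,288,000 / 48,000 = 1,756 s.
1,756 s / 60 = 29.27 minutes.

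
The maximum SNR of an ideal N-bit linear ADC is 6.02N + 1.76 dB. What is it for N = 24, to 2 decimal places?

146.24 dB

6.02 × 24 + 1.76 = 146.24 dB.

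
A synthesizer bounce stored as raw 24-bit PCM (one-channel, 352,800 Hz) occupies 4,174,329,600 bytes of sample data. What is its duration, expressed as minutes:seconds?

65:44

Byte rate = 352,800 × 3 × 1 = 1,058,400 bytes/s.
Duration = 4,174,329,600 / 1,058,400 = 3,944 s.
3,944 s = 65:44.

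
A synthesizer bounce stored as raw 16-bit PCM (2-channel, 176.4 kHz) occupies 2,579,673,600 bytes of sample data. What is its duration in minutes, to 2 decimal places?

60.93 minutes

Byte rate = 176,400 × 2 × 2 = 705,600 bytes/s.
Duration = 2,579,673,600 / 705,600 = 3,656 s.
3,656 s / 60 = 60.93 minutes.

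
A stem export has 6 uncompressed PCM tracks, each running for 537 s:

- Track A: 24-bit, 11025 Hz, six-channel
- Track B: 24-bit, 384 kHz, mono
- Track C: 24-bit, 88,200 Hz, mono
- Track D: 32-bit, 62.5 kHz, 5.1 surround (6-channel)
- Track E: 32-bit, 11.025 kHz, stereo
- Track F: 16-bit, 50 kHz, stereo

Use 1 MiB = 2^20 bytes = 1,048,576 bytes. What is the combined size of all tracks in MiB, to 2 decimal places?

Track A: 11,025 × 537 × 3 × 6 = 106,567,650 bytes.
Track B: 384,000 × 537 × 3 × 1 = 618,624,000 bytes.
Track C: 88,200 × 537 × 3 × 1 = 142,090,200 bytes.
Track D: 62,500 × 537 × 4 × 6 = 805,500,000 bytes.
Track E: 11,025 × 537 × 4 × 2 = 47,363,400 bytes.
Track F: 50,000 × 537 × 2 × 2 = 107,400,000 bytes.
Total = 1,827,545,250 bytes = 1742.88 MiB.

1742.88 MiB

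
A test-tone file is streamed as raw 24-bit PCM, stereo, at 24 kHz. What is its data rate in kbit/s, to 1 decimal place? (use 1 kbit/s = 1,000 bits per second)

Bit rate = 24,000 × 24 × 2 = 1,152,000 bits/s.
= 1152.0 kbit/s.

1152.0 kbit/s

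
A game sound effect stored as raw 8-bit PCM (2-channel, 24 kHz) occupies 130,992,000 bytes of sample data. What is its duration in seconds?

2,729 seconds

Byte rate = 24,000 × 1 × 2 = 48,000 bytes/s.
Duration = 130,992,000 / 48,000 = 2,729 s.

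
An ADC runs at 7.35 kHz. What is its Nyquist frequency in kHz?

Nyquist frequency = sample rate / 2 = 7,350 / 2 = 3.675 kHz.

3.675 kHz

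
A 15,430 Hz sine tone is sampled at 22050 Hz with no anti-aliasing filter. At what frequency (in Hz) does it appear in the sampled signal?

6,620 Hz

Nyquist = 22,050/2 = 11,025 Hz; 15,430 Hz exceeds it.
Alias = |15,430 − 1×22,050| = |15,430 − 22,050| = 6,620 Hz.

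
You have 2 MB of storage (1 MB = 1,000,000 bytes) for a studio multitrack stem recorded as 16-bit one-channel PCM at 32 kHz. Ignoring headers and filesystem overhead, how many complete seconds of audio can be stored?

31 seconds

Uncompressed byte rate = 32,000 × 2 × 1 = 64,000 bytes/s.
Capacity = 2 × 1,000,000 = 2,000,000 bytes.
2,000,000 / 64,000 ≈ 31.25 s → 31 seconds.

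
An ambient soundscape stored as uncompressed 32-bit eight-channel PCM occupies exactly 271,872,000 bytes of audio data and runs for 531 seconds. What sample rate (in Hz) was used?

16,000 Hz

Bytes = sample_rate × seconds × bytes_per_sample × channels.
sample_rate = 271,872,000 / (531 × 4 × 8) = 271,872,000 / 16,992 = 16,000 Hz.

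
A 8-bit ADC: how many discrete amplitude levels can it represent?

256 levels

2^8 = 256.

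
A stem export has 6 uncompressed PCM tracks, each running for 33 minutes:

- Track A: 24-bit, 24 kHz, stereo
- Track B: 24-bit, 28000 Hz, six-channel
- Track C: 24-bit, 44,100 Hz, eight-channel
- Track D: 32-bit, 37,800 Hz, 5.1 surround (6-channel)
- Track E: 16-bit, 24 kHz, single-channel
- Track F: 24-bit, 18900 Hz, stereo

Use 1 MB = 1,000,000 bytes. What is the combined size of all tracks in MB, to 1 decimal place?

33 minutes = 1,980 s.
Track A: 24,000 × 1,980 × 3 × 2 = 285,120,000 bytes.
Track B: 28,000 × 1,980 × 3 × 6 = 997,920,000 bytes.
Track C: 44,100 × 1,980 × 3 × 8 = 2,095,632,000 bytes.
Track D: 37,800 × 1,980 × 4 × 6 = 1,796,256,000 bytes.
Track E: 24,000 × 1,980 × 2 × 1 = 95,040,000 bytes.
Track F: 18,900 × 1,980 × 3 × 2 = 224,532,000 bytes.
Total = 5,494,500,000 bytes = 5494.5 MB.

5494.5 MB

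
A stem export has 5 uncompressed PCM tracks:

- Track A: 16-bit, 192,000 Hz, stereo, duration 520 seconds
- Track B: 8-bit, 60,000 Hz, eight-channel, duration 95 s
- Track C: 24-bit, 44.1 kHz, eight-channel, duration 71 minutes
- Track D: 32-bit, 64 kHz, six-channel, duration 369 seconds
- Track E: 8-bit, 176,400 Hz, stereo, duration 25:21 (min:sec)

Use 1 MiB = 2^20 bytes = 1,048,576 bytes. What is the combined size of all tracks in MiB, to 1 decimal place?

5776.5 MiB

Track A: 192,000 × 520 × 2 × 2 = 399,360,000 bytes.
Track B: 60,000 × 95 × 1 × 8 = 45,600,000 bytes.
Track C: 71 minutes = 4,260 s; 44,100 × 4,260 × 3 × 8 = 4,508,784,000 bytes.
Track D: 64,000 × 369 × 4 × 6 = 566,784,000 bytes.
Track E: 25:21 (min:sec) = 1,521 s; 176,400 × 1,521 × 1 × 2 = 536,608,800 bytes.
Total = 6,057,136,800 bytes = 5776.5 MiB.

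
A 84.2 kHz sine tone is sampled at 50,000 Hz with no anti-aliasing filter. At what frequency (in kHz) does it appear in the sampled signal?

Nyquist = 50,000/2 = 25,000 Hz; 84,200 Hz exceeds it.
Alias = |84,200 − 2×50,000| = |84,200 − 100,000| = 15,800 Hz = 15.8 kHz.

15.8 kHz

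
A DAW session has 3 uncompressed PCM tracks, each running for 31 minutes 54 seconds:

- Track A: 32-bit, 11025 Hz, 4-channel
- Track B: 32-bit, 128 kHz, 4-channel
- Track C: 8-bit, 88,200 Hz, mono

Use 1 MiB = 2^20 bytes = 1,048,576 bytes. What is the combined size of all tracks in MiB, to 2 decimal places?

4221.26 MiB

31 minutes 54 seconds = 1,914 s.
Track A: 11,025 × 1,914 × 4 × 4 = 337,629,600 bytes.
Track B: 128,000 × 1,914 × 4 × 4 = 3,919,872,000 bytes.
Track C: 88,200 × 1,914 × 1 × 1 = 168,814,800 bytes.
Total = 4,426,316,400 bytes = 4221.26 MiB.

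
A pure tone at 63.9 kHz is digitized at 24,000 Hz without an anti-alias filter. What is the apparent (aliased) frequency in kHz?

8.1 kHz

Nyquist = 24,000/2 = 12,000 Hz; 63,900 Hz exceeds it.
Alias = |63,900 − 3×24,000| = |63,900 − 72,000| = 8,100 Hz = 8.1 kHz.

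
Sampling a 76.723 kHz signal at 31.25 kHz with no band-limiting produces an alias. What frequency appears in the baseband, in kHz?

Nyquist = 31,250/2 = 15,625 Hz; 76,723 Hz exceeds it.
Alias = |76,723 − 2×31,250| = |76,723 − 62,500| = 14,223 Hz = 14.223 kHz.

14.223 kHz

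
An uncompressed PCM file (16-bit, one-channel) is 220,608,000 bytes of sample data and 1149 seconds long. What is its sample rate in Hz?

Bytes = sample_rate × seconds × bytes_per_sample × channels.
sample_rate = 220,608,000 / (1,149 × 2 × 1) = 220,608,000 / 2,298 = 96,000 Hz.

96,000 Hz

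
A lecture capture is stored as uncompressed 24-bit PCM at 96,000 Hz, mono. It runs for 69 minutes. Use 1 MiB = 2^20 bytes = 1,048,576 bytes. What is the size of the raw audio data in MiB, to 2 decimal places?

Duration = 69 minutes = 4,140 s.
Bytes = 96,000 samples/s × 4,140 s × 3 bytes/sample × 1 ch = 1,192,320,000 bytes.
1,192,320,000 / 1,048,576 = 1137.08 MiB.

1137.08 MiB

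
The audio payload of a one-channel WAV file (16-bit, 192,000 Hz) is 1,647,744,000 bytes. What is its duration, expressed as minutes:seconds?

Byte rate = 192,000 × 2 × 1 = 384,000 bytes/s.
Duration = 1,647,744,000 / 384,000 = 4,291 s.
4,291 s = 71:31.

71:31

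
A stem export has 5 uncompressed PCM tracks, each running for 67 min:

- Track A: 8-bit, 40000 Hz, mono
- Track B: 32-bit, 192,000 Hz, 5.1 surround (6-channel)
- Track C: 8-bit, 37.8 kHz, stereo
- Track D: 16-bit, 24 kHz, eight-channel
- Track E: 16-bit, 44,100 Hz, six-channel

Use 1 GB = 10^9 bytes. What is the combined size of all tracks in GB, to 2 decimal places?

67 min = 4,020 s.
Track A: 40,000 × 4,020 × 1 × 1 = 160,800,000 bytes.
Track B: 192,000 × 4,020 × 4 × 6 = 18,524,160,000 bytes.
Track C: 37,800 × 4,020 × 1 × 2 = 303,912,000 bytes.
Track D: 24,000 × 4,020 × 2 × 8 = 1,543,680,000 bytes.
Track E: 44,100 × 4,020 × 2 × 6 = 2,127,384,000 bytes.
Total = 22,659,936,000 bytes = 22.66 GB.

22.66 GB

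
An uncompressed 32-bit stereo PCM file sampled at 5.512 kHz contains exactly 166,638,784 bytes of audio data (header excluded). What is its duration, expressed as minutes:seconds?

Byte rate = 5,512 × 4 × 2 = 44,096 bytes/s.
Duration = 166,638,784 / 44,096 = 3,779 s.
3,779 s = 62:59.

62:59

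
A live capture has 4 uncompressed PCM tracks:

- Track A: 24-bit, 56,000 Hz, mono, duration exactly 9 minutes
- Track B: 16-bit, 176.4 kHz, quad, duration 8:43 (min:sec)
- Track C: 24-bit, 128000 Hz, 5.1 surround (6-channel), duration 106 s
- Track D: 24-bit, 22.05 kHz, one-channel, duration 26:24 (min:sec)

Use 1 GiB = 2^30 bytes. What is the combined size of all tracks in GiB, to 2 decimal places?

Track A: exactly 9 minutes = 540 s; 56,000 × 540 × 3 × 1 = 90,720,000 bytes.
Track B: 8:43 (min:sec) = 523 s; 176,400 × 523 × 2 × 4 = 738,057,600 bytes.
Track C: 128,000 × 106 × 3 × 6 = 244,224,000 bytes.
Track D: 26:24 (min:sec) = 1,584 s; 22,050 × 1,584 × 3 × 1 = 104,781,600 bytes.
Total = 1,177,783,200 bytes = 1.10 GiB.

1.10 GiB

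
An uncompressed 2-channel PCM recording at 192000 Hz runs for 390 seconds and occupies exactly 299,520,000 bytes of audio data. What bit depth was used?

Bytes per sample = 299,520,000 / (192,000 × 390 × 2) = 299,520,000 / 149,760,000 = 2.
Bit depth = 2 × 8 = 16 bits.

16 bits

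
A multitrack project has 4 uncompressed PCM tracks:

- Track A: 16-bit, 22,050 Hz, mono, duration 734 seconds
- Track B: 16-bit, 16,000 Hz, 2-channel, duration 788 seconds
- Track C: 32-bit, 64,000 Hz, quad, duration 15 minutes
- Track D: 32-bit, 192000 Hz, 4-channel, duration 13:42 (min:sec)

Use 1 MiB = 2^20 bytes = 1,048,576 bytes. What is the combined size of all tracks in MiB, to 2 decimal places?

3366.07 MiB

Track A: 22,050 × 734 × 2 × 1 = 32,369,400 bytes.
Track B: 16,000 × 788 × 2 × 2 = 50,432,000 bytes.
Track C: 15 minutes = 900 s; 64,000 × 900 × 4 × 4 = 921,600,000 bytes.
Track D: 13:42 (min:sec) = 822 s; 192,000 × 822 × 4 × 4 = 2,525,184,000 bytes.
Total = 3,529,585,400 bytes = 3366.07 MiB.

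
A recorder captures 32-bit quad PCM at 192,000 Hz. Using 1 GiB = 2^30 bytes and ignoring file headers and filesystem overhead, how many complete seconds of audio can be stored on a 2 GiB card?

699 seconds

Uncompressed byte rate = 192,000 × 4 × 4 = 3,072,000 bytes/s.
Capacity = 2 × 1,073,741,824 = 2,147,483,648 bytes.
2,147,483,648 / 3,072,000 ≈ 699.05 s → 699 seconds.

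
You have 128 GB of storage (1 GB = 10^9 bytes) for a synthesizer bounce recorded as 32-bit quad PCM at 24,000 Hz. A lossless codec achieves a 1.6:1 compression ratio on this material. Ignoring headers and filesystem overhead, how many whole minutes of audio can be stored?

Uncompressed byte rate = 24,000 × 4 × 4 = 384,000 bytes/s.
After 1.6:1 compression, effective rate ≈ 240000 bytes/s.
Capacity = 128 × 1,000,000,000 = 128,000,000,000 bytes.
128,000,000,000 / effective rate ≈ 533333.33 s → 8,888 minutes.

8,888 minutes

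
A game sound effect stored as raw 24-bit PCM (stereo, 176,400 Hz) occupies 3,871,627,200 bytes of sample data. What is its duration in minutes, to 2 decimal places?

Byte rate = 176,400 × 3 × 2 = 1,058,400 bytes/s.
Duration = 3,871,627,200 / 1,058,400 = 3,658 s.
3,658 s / 60 = 60.97 minutes.

60.97 minutes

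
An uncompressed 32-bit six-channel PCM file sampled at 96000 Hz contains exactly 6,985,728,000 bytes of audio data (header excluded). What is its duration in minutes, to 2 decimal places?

50.53 minutes

Byte rate = 96,000 × 4 × 6 = 2,304,000 bytes/s.
Duration = 6,985,728,000 / 2,304,000 = 3,032 s.
3,032 s / 60 = 50.53 minutes.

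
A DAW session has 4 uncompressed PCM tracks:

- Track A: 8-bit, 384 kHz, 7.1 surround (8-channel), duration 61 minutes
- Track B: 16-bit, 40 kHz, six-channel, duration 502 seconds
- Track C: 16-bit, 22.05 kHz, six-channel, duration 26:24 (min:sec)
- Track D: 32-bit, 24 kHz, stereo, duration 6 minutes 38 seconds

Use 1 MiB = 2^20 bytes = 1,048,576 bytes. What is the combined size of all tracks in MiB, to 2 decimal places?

11425.04 MiB

Track A: 61 minutes = 3,660 s; 384,000 × 3,660 × 1 × 8 = 11,243,520,000 bytes.
Track B: 40,000 × 502 × 2 × 6 = 240,960,000 bytes.
Track C: 26:24 (min:sec) = 1,584 s; 22,050 × 1,584 × 2 × 6 = 419,126,400 bytes.
Track D: 6 minutes 38 seconds = 398 s; 24,000 × 398 × 4 × 2 = 76,416,000 bytes.
Total = 11,980,022,400 bytes = 11425.04 MiB.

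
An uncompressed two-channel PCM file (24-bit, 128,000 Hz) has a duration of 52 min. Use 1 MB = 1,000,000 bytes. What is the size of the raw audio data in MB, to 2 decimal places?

2396.16 MB

Duration = 52 min = 3,120 s.
Bytes = 128,000 samples/s × 3,120 s × 3 bytes/sample × 2 ch = 2,396,160,000 bytes.
2,396,160,000 / 1,000,000 = 2396.16 MB.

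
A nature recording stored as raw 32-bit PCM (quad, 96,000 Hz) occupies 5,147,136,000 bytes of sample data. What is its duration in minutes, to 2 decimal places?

55.85 minutes

Byte rate = 96,000 × 4 × 4 = 1,536,000 bytes/s.
Duration = 5,147,136,000 / 1,536,000 = 3,351 s.
3,351 s / 60 = 55.85 minutes.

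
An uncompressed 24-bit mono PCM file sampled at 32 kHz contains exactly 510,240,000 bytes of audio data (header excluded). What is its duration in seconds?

Byte rate = 32,000 × 3 × 1 = 96,000 bytes/s.
Duration = 510,240,000 / 96,000 = 5,315 s.

5,315 seconds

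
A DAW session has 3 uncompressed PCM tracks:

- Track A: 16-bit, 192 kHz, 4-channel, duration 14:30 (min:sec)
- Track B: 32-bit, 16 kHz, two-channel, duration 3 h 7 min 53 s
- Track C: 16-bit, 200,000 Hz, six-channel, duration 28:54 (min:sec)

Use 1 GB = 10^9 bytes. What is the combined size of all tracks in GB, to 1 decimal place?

6.9 GB

Track A: 14:30 (min:sec) = 870 s; 192,000 × 870 × 2 × 4 = 1,336,320,000 bytes.
Track B: 3 h 7 min 53 s = 11,273 s; 16,000 × 11,273 × 4 × 2 = 1,442,944,000 bytes.
Track C: 28:54 (min:sec) = 1,734 s; 200,000 × 1,734 × 2 × 6 = 4,161,600,000 bytes.
Total = 6,940,864,000 bytes = 6.9 GB.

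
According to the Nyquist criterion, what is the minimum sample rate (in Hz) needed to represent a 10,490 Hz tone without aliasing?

20,980 Hz

Minimum sample rate = 2 × 10,490 Hz = 20,980 Hz.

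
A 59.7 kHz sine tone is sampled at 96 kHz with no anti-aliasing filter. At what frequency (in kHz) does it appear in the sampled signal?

36.3 kHz

Nyquist = 96,000/2 = 48,000 Hz; 59,700 Hz exceeds it.
Alias = |59,700 − 1×96,000| = |59,700 − 96,000| = 36,300 Hz = 36.3 kHz.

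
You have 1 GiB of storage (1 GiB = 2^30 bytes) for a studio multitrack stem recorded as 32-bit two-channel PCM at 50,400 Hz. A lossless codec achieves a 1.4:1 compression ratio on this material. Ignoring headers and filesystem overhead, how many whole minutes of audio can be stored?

Uncompressed byte rate = 50,400 × 4 × 2 = 403,200 bytes/s.
After 1.4:1 compression, effective rate ≈ 288000 bytes/s.
Capacity = 1 × 1,073,741,824 = 1,073,741,824 bytes.
1,073,741,824 / effective rate ≈ 3728.27 s → 62 minutes.

62 minutes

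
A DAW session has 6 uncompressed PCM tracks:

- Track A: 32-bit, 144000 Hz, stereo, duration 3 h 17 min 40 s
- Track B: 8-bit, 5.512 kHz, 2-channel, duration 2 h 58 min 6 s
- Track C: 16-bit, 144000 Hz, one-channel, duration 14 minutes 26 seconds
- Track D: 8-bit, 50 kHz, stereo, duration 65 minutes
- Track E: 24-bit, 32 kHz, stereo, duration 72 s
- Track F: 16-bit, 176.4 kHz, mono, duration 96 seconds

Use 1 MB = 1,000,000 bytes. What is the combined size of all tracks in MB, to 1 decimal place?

14467.6 MB

Track A: 3 h 17 min 40 s = 11,860 s; 144,000 × 11,860 × 4 × 2 = 13,662,720,000 bytes.
Track B: 2 h 58 min 6 s = 10,686 s; 5,512 × 10,686 × 1 × 2 = 117,802,464 bytes.
Track C: 14 minutes 26 seconds = 866 s; 144,000 × 866 × 2 × 1 = 249,408,000 bytes.
Track D: 65 minutes = 3,900 s; 50,000 × 3,900 × 1 × 2 = 390,000,000 bytes.
Track E: 32,000 × 72 × 3 × 2 = 13,824,000 bytes.
Track F: 176,400 × 96 × 2 × 1 = 33,868,800 bytes.
Total = 14,467,623,264 bytes = 14467.6 MB.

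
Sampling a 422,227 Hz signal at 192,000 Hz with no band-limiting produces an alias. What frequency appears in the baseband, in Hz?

38,227 Hz

Nyquist = 192,000/2 = 96,000 Hz; 422,227 Hz exceeds it.
Alias = |422,227 − 2×192,000| = |422,227 − 384,000| = 38,227 Hz.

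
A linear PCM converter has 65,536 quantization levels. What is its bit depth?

16 bits

log2(65,536) = 16.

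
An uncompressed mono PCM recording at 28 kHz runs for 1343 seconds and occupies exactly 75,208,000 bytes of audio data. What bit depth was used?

Bytes per sample = 75,208,000 / (28,000 × 1,343 × 1) = 75,208,000 / 37,604,000 = 2.
Bit depth = 2 × 8 = 16 bits.

16 bits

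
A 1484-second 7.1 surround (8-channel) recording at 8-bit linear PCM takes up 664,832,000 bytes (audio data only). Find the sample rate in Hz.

56,000 Hz

Bytes = sample_rate × seconds × bytes_per_sample × channels.
sample_rate = 664,832,000 / (1,484 × 1 × 8) = 664,832,000 / 11,872 = 56,000 Hz.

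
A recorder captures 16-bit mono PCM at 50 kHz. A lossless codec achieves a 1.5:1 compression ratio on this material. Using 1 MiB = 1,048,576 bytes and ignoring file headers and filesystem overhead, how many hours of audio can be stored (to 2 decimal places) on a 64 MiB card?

Uncompressed byte rate = 50,000 × 2 × 1 = 100,000 bytes/s.
After 1.5:1 compression, effective rate ≈ 66666.67 bytes/s.
Capacity = 64 × 1,048,576 = 67,108,864 bytes.
67,108,864 / effective rate ≈ 1006.63 s → 0.28 hours.

0.28 hours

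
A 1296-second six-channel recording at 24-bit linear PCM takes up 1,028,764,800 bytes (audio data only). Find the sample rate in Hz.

Bytes = sample_rate × seconds × bytes_per_sample × channels.
sample_rate = 1,028,764,800 / (1,296 × 3 × 6) = 1,028,764,800 / 23,328 = 44,100 Hz.

44,100 Hz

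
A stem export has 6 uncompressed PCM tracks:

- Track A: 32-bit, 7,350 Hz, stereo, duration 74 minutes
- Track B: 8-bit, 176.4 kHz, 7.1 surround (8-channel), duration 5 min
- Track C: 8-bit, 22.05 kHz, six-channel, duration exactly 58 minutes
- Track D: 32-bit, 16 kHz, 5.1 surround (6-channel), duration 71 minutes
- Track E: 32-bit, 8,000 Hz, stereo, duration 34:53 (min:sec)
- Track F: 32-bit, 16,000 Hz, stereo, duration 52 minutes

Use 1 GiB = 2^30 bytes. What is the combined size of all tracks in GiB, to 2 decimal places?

Track A: 74 minutes = 4,440 s; 7,350 × 4,440 × 4 × 2 = 261,072,000 bytes.
Track B: 5 min = 300 s; 176,400 × 300 × 1 × 8 = 423,360,000 bytes.
Track C: exactly 58 minutes = 3,480 s; 22,050 × 3,480 × 1 × 6 = 460,404,000 bytes.
Track D: 71 minutes = 4,260 s; 16,000 × 4,260 × 4 × 6 = 1,635,840,000 bytes.
Track E: 34:53 (min:sec) = 2,093 s; 8,000 × 2,093 × 4 × 2 = 133,952,000 bytes.
Track F: 52 minutes = 3,120 s; 16,000 × 3,120 × 4 × 2 = 399,360,000 bytes.
Total = 3,313,988,000 bytes = 3.09 GiB.

3.09 GiB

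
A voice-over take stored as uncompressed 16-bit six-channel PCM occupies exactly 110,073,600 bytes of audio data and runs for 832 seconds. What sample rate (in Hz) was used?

11,025 Hz

Bytes = sample_rate × seconds × bytes_per_sample × channels.
sample_rate = 110,073,600 / (832 × 2 × 6) = 110,073,600 / 9,984 = 11,025 Hz.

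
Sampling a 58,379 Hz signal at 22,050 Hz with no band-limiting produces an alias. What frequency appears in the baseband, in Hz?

Nyquist = 22,050/2 = 11,025 Hz; 58,379 Hz exceeds it.
Alias = |58,379 − 3×22,050| = |58,379 − 66,150| = 7,771 Hz.

7,771 Hz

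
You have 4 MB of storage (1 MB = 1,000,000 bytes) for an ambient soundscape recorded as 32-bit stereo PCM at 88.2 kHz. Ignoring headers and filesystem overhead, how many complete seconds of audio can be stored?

5 seconds

Uncompressed byte rate = 88,200 × 4 × 2 = 705,600 bytes/s.
Capacity = 4 × 1,000,000 = 4,000,000 bytes.
4,000,000 / 705,600 ≈ 5.67 s → 5 seconds.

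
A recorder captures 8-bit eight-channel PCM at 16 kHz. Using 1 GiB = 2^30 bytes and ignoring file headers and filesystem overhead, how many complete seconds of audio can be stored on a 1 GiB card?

Uncompressed byte rate = 16,000 × 1 × 8 = 128,000 bytes/s.
Capacity = 1 × 1,073,741,824 = 1,073,741,824 bytes.
1,073,741,824 / 128,000 ≈ 8388.61 s → 8,388 seconds.

8,388 seconds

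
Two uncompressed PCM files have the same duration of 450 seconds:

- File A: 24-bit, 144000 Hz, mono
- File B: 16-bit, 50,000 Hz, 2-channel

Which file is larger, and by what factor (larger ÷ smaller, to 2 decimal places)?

File A, by a factor of 2.16

File A: 144,000 × 3 × 1 = 432,000 bytes/s.
File B: 50,000 × 2 × 2 = 200,000 bytes/s.
File A is larger; ratio = 194,400,000 / 90,000,000 = 2.16.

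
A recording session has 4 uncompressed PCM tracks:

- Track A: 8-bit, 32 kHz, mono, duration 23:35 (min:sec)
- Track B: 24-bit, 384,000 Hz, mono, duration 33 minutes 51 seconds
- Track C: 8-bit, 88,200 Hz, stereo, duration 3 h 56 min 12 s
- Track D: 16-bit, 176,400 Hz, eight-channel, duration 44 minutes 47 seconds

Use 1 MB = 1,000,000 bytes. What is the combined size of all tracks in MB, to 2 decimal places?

Track A: 23:35 (min:sec) = 1,415 s; 32,000 × 1,415 × 1 × 1 = 45,280,000 bytes.
Track B: 33 minutes 51 seconds = 2,031 s; 384,000 × 2,031 × 3 × 1 = 2,339,712,000 bytes.
Track C: 3 h 56 min 12 s = 14,172 s; 88,200 × 14,172 × 1 × 2 = 2,499,940,800 bytes.
Track D: 44 minutes 47 seconds = 2,687 s; 176,400 × 2,687 × 2 × 8 = 7,583,788,800 bytes.
Total = 12,468,721,600 bytes = 12468.72 MB.

12468.72 MB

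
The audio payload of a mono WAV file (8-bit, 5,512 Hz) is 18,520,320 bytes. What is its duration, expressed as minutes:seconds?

Byte rate = 5,512 × 1 × 1 = 5,512 bytes/s.
Duration = 18,520,320 / 5,512 = 3,360 s.
3,360 s = 56:00.

56:00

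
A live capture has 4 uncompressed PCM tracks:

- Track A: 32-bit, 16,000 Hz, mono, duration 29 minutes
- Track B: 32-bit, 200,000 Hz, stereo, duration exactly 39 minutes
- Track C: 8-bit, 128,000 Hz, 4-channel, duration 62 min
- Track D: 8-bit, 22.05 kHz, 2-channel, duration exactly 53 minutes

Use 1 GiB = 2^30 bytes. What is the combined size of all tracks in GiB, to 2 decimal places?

Track A: 29 minutes = 1,740 s; 16,000 × 1,740 × 4 × 1 = 111,360,000 bytes.
Track B: exactly 39 minutes = 2,340 s; 200,000 × 2,340 × 4 × 2 = 3,744,000,000 bytes.
Track C: 62 min = 3,720 s; 128,000 × 3,720 × 1 × 4 = 1,904,640,000 bytes.
Track D: exactly 53 minutes = 3,180 s; 22,050 × 3,180 × 1 × 2 = 140,238,000 bytes.
Total = 5,900,238,000 bytes = 5.50 GiB.

5.50 GiB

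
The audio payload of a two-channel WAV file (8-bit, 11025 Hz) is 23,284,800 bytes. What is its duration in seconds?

1,056 seconds

Byte rate = 11,025 × 1 × 2 = 22,050 bytes/s.
Duration = 23,284,800 / 22,050 = 1,056 s.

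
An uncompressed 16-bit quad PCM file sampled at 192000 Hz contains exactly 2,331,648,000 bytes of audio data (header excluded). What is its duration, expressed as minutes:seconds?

Byte rate = 192,000 × 2 × 4 = 1,536,000 bytes/s.
Duration = 2,331,648,000 / 1,536,000 = 1,518 s.
1,518 s = 25:18.

25:18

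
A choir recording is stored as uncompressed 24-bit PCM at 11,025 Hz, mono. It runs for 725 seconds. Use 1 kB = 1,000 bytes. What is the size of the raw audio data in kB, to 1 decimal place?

Bytes = 11,025 samples/s × 725 s × 3 bytes/sample × 1 ch = 23,979,375 bytes.
23,979,375 / 1,000 = 23979.4 kB.

23979.4 kB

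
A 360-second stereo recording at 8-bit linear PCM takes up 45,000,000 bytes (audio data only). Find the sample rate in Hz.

62,500 Hz

Bytes = sample_rate × seconds × bytes_per_sample × channels.
sample_rate = 45,000,000 / (360 × 1 × 2) = 45,000,000 / 720 = 62,500 Hz.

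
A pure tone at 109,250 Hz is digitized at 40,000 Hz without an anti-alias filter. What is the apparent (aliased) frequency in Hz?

Nyquist = 40,000/2 = 20,000 Hz; 109,250 Hz exceeds it.
Alias = |109,250 − 3×40,000| = |109,250 − 120,000| = 10,750 Hz.

10,750 Hz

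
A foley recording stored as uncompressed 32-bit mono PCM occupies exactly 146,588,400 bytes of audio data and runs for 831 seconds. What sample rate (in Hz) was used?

44,100 Hz

Bytes = sample_rate × seconds × bytes_per_sample × channels.
sample_rate = 146,588,400 / (831 × 4 × 1) = 146,588,400 / 3,324 = 44,100 Hz.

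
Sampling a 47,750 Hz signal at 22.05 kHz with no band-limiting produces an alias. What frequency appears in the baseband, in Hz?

3,650 Hz

Nyquist = 22,050/2 = 11,025 Hz; 47,750 Hz exceeds it.
Alias = |47,750 − 2×22,050| = |47,750 − 44,100| = 3,650 Hz.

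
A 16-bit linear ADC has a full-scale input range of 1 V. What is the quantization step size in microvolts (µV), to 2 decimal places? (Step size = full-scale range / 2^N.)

1 V / 2^16 = 1 / 65,536 V = 15.26 µV.

15.26 µV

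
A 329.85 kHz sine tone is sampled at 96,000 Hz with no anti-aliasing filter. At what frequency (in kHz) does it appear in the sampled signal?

41.85 kHz

Nyquist = 96,000/2 = 48,000 Hz; 329,850 Hz exceeds it.
Alias = |329,850 − 3×96,000| = |329,850 − 288,000| = 41,850 Hz = 41.85 kHz.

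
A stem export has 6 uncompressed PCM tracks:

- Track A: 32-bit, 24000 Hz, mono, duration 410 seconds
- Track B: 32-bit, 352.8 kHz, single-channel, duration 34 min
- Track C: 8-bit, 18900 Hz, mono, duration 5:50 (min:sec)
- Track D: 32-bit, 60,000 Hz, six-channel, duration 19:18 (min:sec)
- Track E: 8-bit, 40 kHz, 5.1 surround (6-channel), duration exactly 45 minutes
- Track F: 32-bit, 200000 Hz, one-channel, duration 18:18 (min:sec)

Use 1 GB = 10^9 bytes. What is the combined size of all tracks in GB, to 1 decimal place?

Track A: 24,000 × 410 × 4 × 1 = 39,360,000 bytes.
Track B: 34 min = 2,040 s; 352,800 × 2,040 × 4 × 1 = 2,878,848,000 bytes.
Track C: 5:50 (min:sec) = 350 s; 18,900 × 350 × 1 × 1 = 6,615,000 bytes.
Track D: 19:18 (min:sec) = 1,158 s; 60,000 × 1,158 × 4 × 6 = 1,667,520,000 bytes.
Track E: exactly 45 minutes = 2,700 s; 40,000 × 2,700 × 1 × 6 = 648,000,000 bytes.
Track F: 18:18 (min:sec) = 1,098 s; 200,000 × 1,098 × 4 × 1 = 878,400,000 bytes.
Total = 6,118,743,000 bytes = 6.1 GB.

6.1 GB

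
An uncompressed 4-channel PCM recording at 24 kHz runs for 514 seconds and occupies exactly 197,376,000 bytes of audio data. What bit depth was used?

Bytes per sample = 197,376,000 / (24,000 × 514 × 4) = 197,376,000 / 49,344,000 = 4.
Bit depth = 4 × 8 = 32 bits.

32 bits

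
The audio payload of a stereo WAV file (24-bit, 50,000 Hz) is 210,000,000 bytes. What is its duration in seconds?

700 seconds

Byte rate = 50,000 × 3 × 2 = 300,000 bytes/s.
Duration = 210,000,000 / 300,000 = 700 s.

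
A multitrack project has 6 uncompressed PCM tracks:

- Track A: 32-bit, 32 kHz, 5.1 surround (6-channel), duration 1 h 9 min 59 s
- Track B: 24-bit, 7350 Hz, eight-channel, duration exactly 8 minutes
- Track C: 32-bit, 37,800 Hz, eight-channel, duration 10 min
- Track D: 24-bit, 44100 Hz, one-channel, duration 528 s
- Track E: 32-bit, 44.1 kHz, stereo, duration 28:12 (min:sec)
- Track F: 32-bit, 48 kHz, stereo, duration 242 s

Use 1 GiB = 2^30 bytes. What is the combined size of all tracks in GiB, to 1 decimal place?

4.5 GiB

Track A: 1 h 9 min 59 s = 4,199 s; 32,000 × 4,199 × 4 × 6 = 3,224,832,000 bytes.
Track B: exactly 8 minutes = 480 s; 7,350 × 480 × 3 × 8 = 84,672,000 bytes.
Track C: 10 min = 600 s; 37,800 × 600 × 4 × 8 = 725,760,000 bytes.
Track D: 44,100 × 528 × 3 × 1 = 69,854,400 bytes.
Track E: 28:12 (min:sec) = 1,692 s; 44,100 × 1,692 × 4 × 2 = 596,937,600 bytes.
Track F: 48,000 × 242 × 4 × 2 = 92,928,000 bytes.
Total = 4,794,984,000 bytes = 4.5 GiB.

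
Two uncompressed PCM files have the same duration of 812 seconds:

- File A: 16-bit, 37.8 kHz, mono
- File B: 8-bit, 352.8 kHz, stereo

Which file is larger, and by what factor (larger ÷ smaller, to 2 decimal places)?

File B, by a factor of 9.33

File A: 37,800 × 2 × 1 = 75,600 bytes/s.
File B: 352,800 × 1 × 2 = 705,600 bytes/s.
File B is larger; ratio = 572,947,200 / 61,387,200 = 9.33.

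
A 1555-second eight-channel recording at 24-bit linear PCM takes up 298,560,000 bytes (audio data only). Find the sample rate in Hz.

8,000 Hz

Bytes = sample_rate × seconds × bytes_per_sample × channels.
sample_rate = 298,560,000 / (1,555 × 3 × 8) = 298,560,000 / 37,320 = 8,000 Hz.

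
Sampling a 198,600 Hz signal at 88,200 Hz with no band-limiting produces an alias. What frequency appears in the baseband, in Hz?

Nyquist = 88,200/2 = 44,100 Hz; 198,600 Hz exceeds it.
Alias = |198,600 − 2×88,200| = |198,600 − 176,400| = 22,200 Hz.

22,200 Hz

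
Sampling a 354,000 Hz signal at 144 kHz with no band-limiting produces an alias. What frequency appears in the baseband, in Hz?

66,000 Hz

Nyquist = 144,000/2 = 72,000 Hz; 354,000 Hz exceeds it.
Alias = |354,000 − 2×144,000| = |354,000 − 288,000| = 66,000 Hz.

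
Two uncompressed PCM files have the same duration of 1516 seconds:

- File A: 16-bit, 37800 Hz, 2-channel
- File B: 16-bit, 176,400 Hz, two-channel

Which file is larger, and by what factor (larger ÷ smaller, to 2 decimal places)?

File A: 37,800 × 2 × 2 = 151,200 bytes/s.
File B: 176,400 × 2 × 2 = 705,600 bytes/s.
File B is larger; ratio = 1,069,689,600 / 229,219,200 = 4.67.

File B, by a factor of 4.67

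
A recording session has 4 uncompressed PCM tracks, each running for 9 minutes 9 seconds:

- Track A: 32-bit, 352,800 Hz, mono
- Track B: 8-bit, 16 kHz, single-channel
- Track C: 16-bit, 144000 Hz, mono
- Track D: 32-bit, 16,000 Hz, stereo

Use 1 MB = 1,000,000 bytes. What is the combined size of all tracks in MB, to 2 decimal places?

9 minutes 9 seconds = 549 s.
Track A: 352,800 × 549 × 4 × 1 = 774,748,800 bytes.
Track B: 16,000 × 549 × 1 × 1 = 8,784,000 bytes.
Track C: 144,000 × 549 × 2 × 1 = 158,112,000 bytes.
Track D: 16,000 × 549 × 4 × 2 = 70,272,000 bytes.
Total = 1,011,916,800 bytes = 1011.92 MB.

1011.92 MB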